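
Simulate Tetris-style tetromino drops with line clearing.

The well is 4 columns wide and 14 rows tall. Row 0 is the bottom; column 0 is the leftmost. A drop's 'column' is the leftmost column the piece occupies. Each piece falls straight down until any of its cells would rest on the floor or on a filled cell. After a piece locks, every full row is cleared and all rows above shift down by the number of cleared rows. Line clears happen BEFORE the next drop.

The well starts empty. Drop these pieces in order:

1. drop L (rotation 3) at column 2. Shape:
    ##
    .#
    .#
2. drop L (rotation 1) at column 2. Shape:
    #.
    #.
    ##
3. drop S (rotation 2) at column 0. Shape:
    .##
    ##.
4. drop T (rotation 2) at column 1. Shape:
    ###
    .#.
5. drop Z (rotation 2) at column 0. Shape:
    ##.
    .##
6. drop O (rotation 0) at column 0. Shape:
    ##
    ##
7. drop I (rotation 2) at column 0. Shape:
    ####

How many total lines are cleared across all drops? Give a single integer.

Drop 1: L rot3 at col 2 lands with bottom-row=0; cleared 0 line(s) (total 0); column heights now [0 0 3 3], max=3
Drop 2: L rot1 at col 2 lands with bottom-row=3; cleared 0 line(s) (total 0); column heights now [0 0 6 4], max=6
Drop 3: S rot2 at col 0 lands with bottom-row=5; cleared 0 line(s) (total 0); column heights now [6 7 7 4], max=7
Drop 4: T rot2 at col 1 lands with bottom-row=7; cleared 0 line(s) (total 0); column heights now [6 9 9 9], max=9
Drop 5: Z rot2 at col 0 lands with bottom-row=9; cleared 0 line(s) (total 0); column heights now [11 11 10 9], max=11
Drop 6: O rot0 at col 0 lands with bottom-row=11; cleared 0 line(s) (total 0); column heights now [13 13 10 9], max=13
Drop 7: I rot2 at col 0 lands with bottom-row=13; cleared 1 line(s) (total 1); column heights now [13 13 10 9], max=13

Answer: 1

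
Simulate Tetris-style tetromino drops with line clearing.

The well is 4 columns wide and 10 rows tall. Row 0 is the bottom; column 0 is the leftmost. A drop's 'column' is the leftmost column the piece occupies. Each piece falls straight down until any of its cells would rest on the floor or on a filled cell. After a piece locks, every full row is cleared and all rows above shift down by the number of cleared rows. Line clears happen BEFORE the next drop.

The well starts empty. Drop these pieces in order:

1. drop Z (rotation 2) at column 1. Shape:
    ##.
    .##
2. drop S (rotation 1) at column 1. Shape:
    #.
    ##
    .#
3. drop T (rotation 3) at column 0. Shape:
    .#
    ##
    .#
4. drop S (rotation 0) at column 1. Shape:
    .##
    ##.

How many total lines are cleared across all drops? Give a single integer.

Drop 1: Z rot2 at col 1 lands with bottom-row=0; cleared 0 line(s) (total 0); column heights now [0 2 2 1], max=2
Drop 2: S rot1 at col 1 lands with bottom-row=2; cleared 0 line(s) (total 0); column heights now [0 5 4 1], max=5
Drop 3: T rot3 at col 0 lands with bottom-row=5; cleared 0 line(s) (total 0); column heights now [7 8 4 1], max=8
Drop 4: S rot0 at col 1 lands with bottom-row=8; cleared 0 line(s) (total 0); column heights now [7 9 10 10], max=10

Answer: 0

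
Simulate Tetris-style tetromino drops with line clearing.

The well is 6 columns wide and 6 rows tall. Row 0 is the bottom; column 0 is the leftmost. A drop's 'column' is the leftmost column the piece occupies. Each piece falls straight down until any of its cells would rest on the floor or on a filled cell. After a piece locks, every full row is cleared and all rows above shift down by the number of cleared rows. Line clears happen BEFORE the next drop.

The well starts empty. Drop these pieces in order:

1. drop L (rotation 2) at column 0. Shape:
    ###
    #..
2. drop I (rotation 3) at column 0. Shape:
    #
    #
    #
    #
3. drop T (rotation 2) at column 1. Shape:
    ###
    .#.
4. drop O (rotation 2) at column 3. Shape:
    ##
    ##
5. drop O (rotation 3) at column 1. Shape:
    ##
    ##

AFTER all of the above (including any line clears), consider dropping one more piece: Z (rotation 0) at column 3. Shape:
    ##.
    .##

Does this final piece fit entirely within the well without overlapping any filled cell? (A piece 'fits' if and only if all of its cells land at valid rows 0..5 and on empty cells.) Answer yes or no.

Answer: no

Derivation:
Drop 1: L rot2 at col 0 lands with bottom-row=0; cleared 0 line(s) (total 0); column heights now [2 2 2 0 0 0], max=2
Drop 2: I rot3 at col 0 lands with bottom-row=2; cleared 0 line(s) (total 0); column heights now [6 2 2 0 0 0], max=6
Drop 3: T rot2 at col 1 lands with bottom-row=2; cleared 0 line(s) (total 0); column heights now [6 4 4 4 0 0], max=6
Drop 4: O rot2 at col 3 lands with bottom-row=4; cleared 0 line(s) (total 0); column heights now [6 4 4 6 6 0], max=6
Drop 5: O rot3 at col 1 lands with bottom-row=4; cleared 0 line(s) (total 0); column heights now [6 6 6 6 6 0], max=6
Test piece Z rot0 at col 3 (width 3): heights before test = [6 6 6 6 6 0]; fits = False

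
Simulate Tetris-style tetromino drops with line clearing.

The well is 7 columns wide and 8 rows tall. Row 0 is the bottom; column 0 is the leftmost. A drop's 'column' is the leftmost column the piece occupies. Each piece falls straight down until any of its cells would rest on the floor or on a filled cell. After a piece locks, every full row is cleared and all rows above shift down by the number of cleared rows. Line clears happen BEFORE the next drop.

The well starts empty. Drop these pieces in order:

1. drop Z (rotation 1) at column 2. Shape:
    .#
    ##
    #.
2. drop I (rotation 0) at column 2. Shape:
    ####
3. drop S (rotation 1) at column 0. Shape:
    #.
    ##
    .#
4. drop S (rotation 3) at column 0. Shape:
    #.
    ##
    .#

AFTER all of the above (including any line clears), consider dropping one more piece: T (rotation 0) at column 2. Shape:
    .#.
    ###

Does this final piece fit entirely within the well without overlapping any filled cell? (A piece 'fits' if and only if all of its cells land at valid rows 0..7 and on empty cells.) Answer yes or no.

Answer: yes

Derivation:
Drop 1: Z rot1 at col 2 lands with bottom-row=0; cleared 0 line(s) (total 0); column heights now [0 0 2 3 0 0 0], max=3
Drop 2: I rot0 at col 2 lands with bottom-row=3; cleared 0 line(s) (total 0); column heights now [0 0 4 4 4 4 0], max=4
Drop 3: S rot1 at col 0 lands with bottom-row=0; cleared 0 line(s) (total 0); column heights now [3 2 4 4 4 4 0], max=4
Drop 4: S rot3 at col 0 lands with bottom-row=2; cleared 0 line(s) (total 0); column heights now [5 4 4 4 4 4 0], max=5
Test piece T rot0 at col 2 (width 3): heights before test = [5 4 4 4 4 4 0]; fits = True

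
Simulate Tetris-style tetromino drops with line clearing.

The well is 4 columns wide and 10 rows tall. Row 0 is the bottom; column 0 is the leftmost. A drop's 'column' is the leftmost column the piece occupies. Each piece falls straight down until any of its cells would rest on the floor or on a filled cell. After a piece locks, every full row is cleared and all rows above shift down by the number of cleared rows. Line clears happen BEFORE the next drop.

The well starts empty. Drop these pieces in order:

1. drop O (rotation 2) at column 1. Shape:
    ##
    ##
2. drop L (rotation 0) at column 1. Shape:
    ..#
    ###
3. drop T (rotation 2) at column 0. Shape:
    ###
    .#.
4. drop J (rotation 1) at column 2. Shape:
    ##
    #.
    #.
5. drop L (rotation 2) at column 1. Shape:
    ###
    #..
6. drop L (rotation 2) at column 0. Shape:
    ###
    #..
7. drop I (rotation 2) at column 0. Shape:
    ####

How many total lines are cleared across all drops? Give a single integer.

Answer: 2

Derivation:
Drop 1: O rot2 at col 1 lands with bottom-row=0; cleared 0 line(s) (total 0); column heights now [0 2 2 0], max=2
Drop 2: L rot0 at col 1 lands with bottom-row=2; cleared 0 line(s) (total 0); column heights now [0 3 3 4], max=4
Drop 3: T rot2 at col 0 lands with bottom-row=3; cleared 0 line(s) (total 0); column heights now [5 5 5 4], max=5
Drop 4: J rot1 at col 2 lands with bottom-row=5; cleared 0 line(s) (total 0); column heights now [5 5 8 8], max=8
Drop 5: L rot2 at col 1 lands with bottom-row=7; cleared 0 line(s) (total 0); column heights now [5 9 9 9], max=9
Drop 6: L rot2 at col 0 lands with bottom-row=8; cleared 1 line(s) (total 1); column heights now [9 9 9 8], max=9
Drop 7: I rot2 at col 0 lands with bottom-row=9; cleared 1 line(s) (total 2); column heights now [9 9 9 8], max=9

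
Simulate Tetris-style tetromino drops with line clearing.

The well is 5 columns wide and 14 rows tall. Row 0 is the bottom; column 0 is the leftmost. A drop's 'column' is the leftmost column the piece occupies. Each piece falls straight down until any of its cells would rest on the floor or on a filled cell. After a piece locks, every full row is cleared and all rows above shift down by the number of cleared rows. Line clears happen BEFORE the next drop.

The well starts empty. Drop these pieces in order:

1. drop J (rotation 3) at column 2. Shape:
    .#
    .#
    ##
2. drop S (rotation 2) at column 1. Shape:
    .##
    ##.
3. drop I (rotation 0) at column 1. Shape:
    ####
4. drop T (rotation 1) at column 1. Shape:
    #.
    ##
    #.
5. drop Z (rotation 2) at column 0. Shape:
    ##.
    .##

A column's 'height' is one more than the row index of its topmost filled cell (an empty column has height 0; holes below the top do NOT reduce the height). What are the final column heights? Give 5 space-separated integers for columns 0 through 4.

Answer: 10 10 9 5 5

Derivation:
Drop 1: J rot3 at col 2 lands with bottom-row=0; cleared 0 line(s) (total 0); column heights now [0 0 1 3 0], max=3
Drop 2: S rot2 at col 1 lands with bottom-row=2; cleared 0 line(s) (total 0); column heights now [0 3 4 4 0], max=4
Drop 3: I rot0 at col 1 lands with bottom-row=4; cleared 0 line(s) (total 0); column heights now [0 5 5 5 5], max=5
Drop 4: T rot1 at col 1 lands with bottom-row=5; cleared 0 line(s) (total 0); column heights now [0 8 7 5 5], max=8
Drop 5: Z rot2 at col 0 lands with bottom-row=8; cleared 0 line(s) (total 0); column heights now [10 10 9 5 5], max=10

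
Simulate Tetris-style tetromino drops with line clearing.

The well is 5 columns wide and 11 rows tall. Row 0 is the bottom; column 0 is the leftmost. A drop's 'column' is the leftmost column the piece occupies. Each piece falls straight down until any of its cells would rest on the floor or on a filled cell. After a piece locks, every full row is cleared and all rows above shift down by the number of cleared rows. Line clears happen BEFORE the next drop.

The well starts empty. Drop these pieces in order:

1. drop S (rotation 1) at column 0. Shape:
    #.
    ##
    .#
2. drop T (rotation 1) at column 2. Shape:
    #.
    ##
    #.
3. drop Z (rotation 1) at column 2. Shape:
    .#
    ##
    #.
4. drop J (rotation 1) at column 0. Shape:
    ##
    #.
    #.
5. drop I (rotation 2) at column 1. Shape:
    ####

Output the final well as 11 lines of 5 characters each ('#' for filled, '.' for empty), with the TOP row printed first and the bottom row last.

Drop 1: S rot1 at col 0 lands with bottom-row=0; cleared 0 line(s) (total 0); column heights now [3 2 0 0 0], max=3
Drop 2: T rot1 at col 2 lands with bottom-row=0; cleared 0 line(s) (total 0); column heights now [3 2 3 2 0], max=3
Drop 3: Z rot1 at col 2 lands with bottom-row=3; cleared 0 line(s) (total 0); column heights now [3 2 5 6 0], max=6
Drop 4: J rot1 at col 0 lands with bottom-row=3; cleared 0 line(s) (total 0); column heights now [6 6 5 6 0], max=6
Drop 5: I rot2 at col 1 lands with bottom-row=6; cleared 0 line(s) (total 0); column heights now [6 7 7 7 7], max=7

Answer: .....
.....
.....
.....
.####
##.#.
#.##.
#.#..
#.#..
####.
.##..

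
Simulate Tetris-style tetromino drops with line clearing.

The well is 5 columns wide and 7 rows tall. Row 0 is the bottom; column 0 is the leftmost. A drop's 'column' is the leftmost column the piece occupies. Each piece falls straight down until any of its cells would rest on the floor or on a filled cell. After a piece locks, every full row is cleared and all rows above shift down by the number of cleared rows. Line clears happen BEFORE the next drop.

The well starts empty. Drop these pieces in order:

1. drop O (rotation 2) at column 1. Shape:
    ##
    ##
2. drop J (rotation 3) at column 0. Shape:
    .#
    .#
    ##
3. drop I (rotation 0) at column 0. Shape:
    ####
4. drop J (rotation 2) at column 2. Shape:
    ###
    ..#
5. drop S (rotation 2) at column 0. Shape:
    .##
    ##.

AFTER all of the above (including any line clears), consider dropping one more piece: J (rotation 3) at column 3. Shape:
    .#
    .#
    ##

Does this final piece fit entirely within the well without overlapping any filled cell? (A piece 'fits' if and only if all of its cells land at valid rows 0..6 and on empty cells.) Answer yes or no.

Answer: yes

Derivation:
Drop 1: O rot2 at col 1 lands with bottom-row=0; cleared 0 line(s) (total 0); column heights now [0 2 2 0 0], max=2
Drop 2: J rot3 at col 0 lands with bottom-row=2; cleared 0 line(s) (total 0); column heights now [3 5 2 0 0], max=5
Drop 3: I rot0 at col 0 lands with bottom-row=5; cleared 0 line(s) (total 0); column heights now [6 6 6 6 0], max=6
Drop 4: J rot2 at col 2 lands with bottom-row=5; cleared 1 line(s) (total 1); column heights now [3 5 6 6 6], max=6
Drop 5: S rot2 at col 0 lands with bottom-row=5; cleared 1 line(s) (total 2); column heights now [3 6 6 0 0], max=6
Test piece J rot3 at col 3 (width 2): heights before test = [3 6 6 0 0]; fits = True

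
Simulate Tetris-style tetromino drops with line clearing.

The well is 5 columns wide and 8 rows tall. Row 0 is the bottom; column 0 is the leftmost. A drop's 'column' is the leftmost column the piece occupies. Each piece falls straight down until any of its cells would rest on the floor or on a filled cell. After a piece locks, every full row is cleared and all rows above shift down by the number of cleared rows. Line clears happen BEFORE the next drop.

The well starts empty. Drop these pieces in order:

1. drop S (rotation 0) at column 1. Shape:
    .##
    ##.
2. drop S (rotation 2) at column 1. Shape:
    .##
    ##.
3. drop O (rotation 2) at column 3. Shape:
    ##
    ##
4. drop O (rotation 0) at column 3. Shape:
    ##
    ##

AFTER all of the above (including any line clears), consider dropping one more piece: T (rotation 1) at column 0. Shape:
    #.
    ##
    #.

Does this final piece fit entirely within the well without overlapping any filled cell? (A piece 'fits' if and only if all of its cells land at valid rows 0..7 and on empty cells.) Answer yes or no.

Answer: yes

Derivation:
Drop 1: S rot0 at col 1 lands with bottom-row=0; cleared 0 line(s) (total 0); column heights now [0 1 2 2 0], max=2
Drop 2: S rot2 at col 1 lands with bottom-row=2; cleared 0 line(s) (total 0); column heights now [0 3 4 4 0], max=4
Drop 3: O rot2 at col 3 lands with bottom-row=4; cleared 0 line(s) (total 0); column heights now [0 3 4 6 6], max=6
Drop 4: O rot0 at col 3 lands with bottom-row=6; cleared 0 line(s) (total 0); column heights now [0 3 4 8 8], max=8
Test piece T rot1 at col 0 (width 2): heights before test = [0 3 4 8 8]; fits = True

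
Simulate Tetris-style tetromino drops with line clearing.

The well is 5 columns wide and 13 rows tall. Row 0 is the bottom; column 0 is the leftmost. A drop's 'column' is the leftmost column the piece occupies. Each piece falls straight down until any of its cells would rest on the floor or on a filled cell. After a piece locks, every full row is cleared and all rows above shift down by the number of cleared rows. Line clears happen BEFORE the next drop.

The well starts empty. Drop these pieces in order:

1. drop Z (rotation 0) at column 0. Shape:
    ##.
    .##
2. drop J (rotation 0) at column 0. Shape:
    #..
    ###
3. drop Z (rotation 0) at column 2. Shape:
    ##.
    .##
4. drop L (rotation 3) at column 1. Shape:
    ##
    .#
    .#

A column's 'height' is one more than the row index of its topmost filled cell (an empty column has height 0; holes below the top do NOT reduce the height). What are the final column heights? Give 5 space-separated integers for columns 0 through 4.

Drop 1: Z rot0 at col 0 lands with bottom-row=0; cleared 0 line(s) (total 0); column heights now [2 2 1 0 0], max=2
Drop 2: J rot0 at col 0 lands with bottom-row=2; cleared 0 line(s) (total 0); column heights now [4 3 3 0 0], max=4
Drop 3: Z rot0 at col 2 lands with bottom-row=2; cleared 1 line(s) (total 1); column heights now [3 2 3 3 0], max=3
Drop 4: L rot3 at col 1 lands with bottom-row=3; cleared 0 line(s) (total 1); column heights now [3 6 6 3 0], max=6

Answer: 3 6 6 3 0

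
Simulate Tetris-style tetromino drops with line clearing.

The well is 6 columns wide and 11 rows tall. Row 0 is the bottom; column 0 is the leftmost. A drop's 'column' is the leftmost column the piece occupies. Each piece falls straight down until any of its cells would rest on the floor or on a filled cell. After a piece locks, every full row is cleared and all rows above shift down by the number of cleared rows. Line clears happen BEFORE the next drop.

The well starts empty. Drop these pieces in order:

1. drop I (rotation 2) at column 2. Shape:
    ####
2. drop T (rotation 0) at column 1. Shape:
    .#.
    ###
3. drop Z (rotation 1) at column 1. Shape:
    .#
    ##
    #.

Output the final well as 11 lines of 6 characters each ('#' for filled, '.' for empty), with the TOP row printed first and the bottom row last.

Answer: ......
......
......
......
......
......
..#...
.##...
.##...
.###..
..####

Derivation:
Drop 1: I rot2 at col 2 lands with bottom-row=0; cleared 0 line(s) (total 0); column heights now [0 0 1 1 1 1], max=1
Drop 2: T rot0 at col 1 lands with bottom-row=1; cleared 0 line(s) (total 0); column heights now [0 2 3 2 1 1], max=3
Drop 3: Z rot1 at col 1 lands with bottom-row=2; cleared 0 line(s) (total 0); column heights now [0 4 5 2 1 1], max=5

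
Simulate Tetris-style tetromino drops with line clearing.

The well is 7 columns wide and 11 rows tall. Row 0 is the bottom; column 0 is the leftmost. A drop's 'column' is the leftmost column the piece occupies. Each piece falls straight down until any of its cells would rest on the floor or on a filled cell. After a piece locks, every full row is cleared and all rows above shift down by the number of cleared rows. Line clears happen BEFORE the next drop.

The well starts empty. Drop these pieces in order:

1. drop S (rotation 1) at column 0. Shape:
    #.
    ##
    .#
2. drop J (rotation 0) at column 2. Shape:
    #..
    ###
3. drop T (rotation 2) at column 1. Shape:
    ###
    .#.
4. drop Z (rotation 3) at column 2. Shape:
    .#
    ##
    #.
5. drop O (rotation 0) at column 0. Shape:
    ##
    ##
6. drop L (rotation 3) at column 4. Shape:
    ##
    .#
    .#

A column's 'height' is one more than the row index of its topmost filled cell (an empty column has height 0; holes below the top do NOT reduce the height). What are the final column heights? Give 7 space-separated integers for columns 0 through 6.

Answer: 6 6 6 7 3 3 0

Derivation:
Drop 1: S rot1 at col 0 lands with bottom-row=0; cleared 0 line(s) (total 0); column heights now [3 2 0 0 0 0 0], max=3
Drop 2: J rot0 at col 2 lands with bottom-row=0; cleared 0 line(s) (total 0); column heights now [3 2 2 1 1 0 0], max=3
Drop 3: T rot2 at col 1 lands with bottom-row=2; cleared 0 line(s) (total 0); column heights now [3 4 4 4 1 0 0], max=4
Drop 4: Z rot3 at col 2 lands with bottom-row=4; cleared 0 line(s) (total 0); column heights now [3 4 6 7 1 0 0], max=7
Drop 5: O rot0 at col 0 lands with bottom-row=4; cleared 0 line(s) (total 0); column heights now [6 6 6 7 1 0 0], max=7
Drop 6: L rot3 at col 4 lands with bottom-row=0; cleared 0 line(s) (total 0); column heights now [6 6 6 7 3 3 0], max=7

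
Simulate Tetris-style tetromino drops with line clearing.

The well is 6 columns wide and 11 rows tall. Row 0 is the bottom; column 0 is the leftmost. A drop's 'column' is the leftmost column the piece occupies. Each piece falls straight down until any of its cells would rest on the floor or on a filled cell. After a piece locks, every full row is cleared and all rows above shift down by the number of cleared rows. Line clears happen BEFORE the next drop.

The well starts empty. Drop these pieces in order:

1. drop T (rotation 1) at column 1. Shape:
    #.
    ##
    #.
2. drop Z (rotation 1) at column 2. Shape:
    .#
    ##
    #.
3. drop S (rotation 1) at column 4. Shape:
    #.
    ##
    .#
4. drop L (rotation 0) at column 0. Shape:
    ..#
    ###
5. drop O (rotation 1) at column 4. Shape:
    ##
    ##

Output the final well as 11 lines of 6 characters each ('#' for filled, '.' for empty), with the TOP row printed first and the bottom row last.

Drop 1: T rot1 at col 1 lands with bottom-row=0; cleared 0 line(s) (total 0); column heights now [0 3 2 0 0 0], max=3
Drop 2: Z rot1 at col 2 lands with bottom-row=2; cleared 0 line(s) (total 0); column heights now [0 3 4 5 0 0], max=5
Drop 3: S rot1 at col 4 lands with bottom-row=0; cleared 0 line(s) (total 0); column heights now [0 3 4 5 3 2], max=5
Drop 4: L rot0 at col 0 lands with bottom-row=4; cleared 0 line(s) (total 0); column heights now [5 5 6 5 3 2], max=6
Drop 5: O rot1 at col 4 lands with bottom-row=3; cleared 1 line(s) (total 1); column heights now [0 3 5 4 4 4], max=5

Answer: ......
......
......
......
......
......
..#...
..####
.##.#.
.##.##
.#...#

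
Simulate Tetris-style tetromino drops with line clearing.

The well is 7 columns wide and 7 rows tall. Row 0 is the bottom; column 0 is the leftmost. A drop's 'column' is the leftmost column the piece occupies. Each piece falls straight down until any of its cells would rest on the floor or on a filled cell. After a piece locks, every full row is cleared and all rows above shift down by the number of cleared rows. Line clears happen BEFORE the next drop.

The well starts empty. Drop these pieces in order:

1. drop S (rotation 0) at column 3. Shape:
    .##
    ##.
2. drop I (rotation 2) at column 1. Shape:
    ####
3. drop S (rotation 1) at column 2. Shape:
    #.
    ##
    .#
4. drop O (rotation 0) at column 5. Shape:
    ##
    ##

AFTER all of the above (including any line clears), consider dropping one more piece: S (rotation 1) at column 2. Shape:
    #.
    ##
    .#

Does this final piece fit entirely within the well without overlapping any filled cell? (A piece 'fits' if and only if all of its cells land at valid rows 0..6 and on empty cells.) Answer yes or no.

Answer: no

Derivation:
Drop 1: S rot0 at col 3 lands with bottom-row=0; cleared 0 line(s) (total 0); column heights now [0 0 0 1 2 2 0], max=2
Drop 2: I rot2 at col 1 lands with bottom-row=2; cleared 0 line(s) (total 0); column heights now [0 3 3 3 3 2 0], max=3
Drop 3: S rot1 at col 2 lands with bottom-row=3; cleared 0 line(s) (total 0); column heights now [0 3 6 5 3 2 0], max=6
Drop 4: O rot0 at col 5 lands with bottom-row=2; cleared 0 line(s) (total 0); column heights now [0 3 6 5 3 4 4], max=6
Test piece S rot1 at col 2 (width 2): heights before test = [0 3 6 5 3 4 4]; fits = False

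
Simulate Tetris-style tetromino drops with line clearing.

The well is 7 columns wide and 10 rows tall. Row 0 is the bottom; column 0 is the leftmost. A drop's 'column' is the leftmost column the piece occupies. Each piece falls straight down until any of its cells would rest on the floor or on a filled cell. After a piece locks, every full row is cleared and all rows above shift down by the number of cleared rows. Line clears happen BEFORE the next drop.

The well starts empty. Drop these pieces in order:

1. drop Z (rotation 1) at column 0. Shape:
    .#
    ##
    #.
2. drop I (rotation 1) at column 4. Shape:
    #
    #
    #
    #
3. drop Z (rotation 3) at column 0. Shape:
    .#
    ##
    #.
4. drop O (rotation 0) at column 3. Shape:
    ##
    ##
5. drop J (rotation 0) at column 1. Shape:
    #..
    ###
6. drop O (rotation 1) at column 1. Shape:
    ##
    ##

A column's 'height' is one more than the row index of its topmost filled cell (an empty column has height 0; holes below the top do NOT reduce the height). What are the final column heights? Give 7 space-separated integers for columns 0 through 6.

Answer: 4 10 10 7 6 0 0

Derivation:
Drop 1: Z rot1 at col 0 lands with bottom-row=0; cleared 0 line(s) (total 0); column heights now [2 3 0 0 0 0 0], max=3
Drop 2: I rot1 at col 4 lands with bottom-row=0; cleared 0 line(s) (total 0); column heights now [2 3 0 0 4 0 0], max=4
Drop 3: Z rot3 at col 0 lands with bottom-row=2; cleared 0 line(s) (total 0); column heights now [4 5 0 0 4 0 0], max=5
Drop 4: O rot0 at col 3 lands with bottom-row=4; cleared 0 line(s) (total 0); column heights now [4 5 0 6 6 0 0], max=6
Drop 5: J rot0 at col 1 lands with bottom-row=6; cleared 0 line(s) (total 0); column heights now [4 8 7 7 6 0 0], max=8
Drop 6: O rot1 at col 1 lands with bottom-row=8; cleared 0 line(s) (total 0); column heights now [4 10 10 7 6 0 0], max=10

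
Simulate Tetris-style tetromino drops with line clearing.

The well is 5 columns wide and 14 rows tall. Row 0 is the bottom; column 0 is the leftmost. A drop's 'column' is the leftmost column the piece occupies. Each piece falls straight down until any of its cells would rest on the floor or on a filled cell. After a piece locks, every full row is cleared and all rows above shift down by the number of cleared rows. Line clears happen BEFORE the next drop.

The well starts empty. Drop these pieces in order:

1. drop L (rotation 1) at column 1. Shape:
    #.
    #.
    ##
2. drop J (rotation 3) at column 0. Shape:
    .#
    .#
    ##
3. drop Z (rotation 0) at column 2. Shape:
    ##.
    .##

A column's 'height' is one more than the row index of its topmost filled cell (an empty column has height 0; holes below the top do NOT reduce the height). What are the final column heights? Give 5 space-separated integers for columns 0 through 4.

Answer: 4 6 2 2 1

Derivation:
Drop 1: L rot1 at col 1 lands with bottom-row=0; cleared 0 line(s) (total 0); column heights now [0 3 1 0 0], max=3
Drop 2: J rot3 at col 0 lands with bottom-row=3; cleared 0 line(s) (total 0); column heights now [4 6 1 0 0], max=6
Drop 3: Z rot0 at col 2 lands with bottom-row=0; cleared 0 line(s) (total 0); column heights now [4 6 2 2 1], max=6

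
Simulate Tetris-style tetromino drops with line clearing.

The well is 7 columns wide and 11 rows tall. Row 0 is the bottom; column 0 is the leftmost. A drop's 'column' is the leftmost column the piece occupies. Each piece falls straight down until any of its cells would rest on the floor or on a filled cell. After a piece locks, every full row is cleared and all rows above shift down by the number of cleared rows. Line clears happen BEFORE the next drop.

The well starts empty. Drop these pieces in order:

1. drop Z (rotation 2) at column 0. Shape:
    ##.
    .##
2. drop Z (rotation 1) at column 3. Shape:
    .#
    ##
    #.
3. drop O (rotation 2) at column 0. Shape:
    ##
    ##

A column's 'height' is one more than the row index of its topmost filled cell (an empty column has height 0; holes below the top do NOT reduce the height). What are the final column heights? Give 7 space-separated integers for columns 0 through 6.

Drop 1: Z rot2 at col 0 lands with bottom-row=0; cleared 0 line(s) (total 0); column heights now [2 2 1 0 0 0 0], max=2
Drop 2: Z rot1 at col 3 lands with bottom-row=0; cleared 0 line(s) (total 0); column heights now [2 2 1 2 3 0 0], max=3
Drop 3: O rot2 at col 0 lands with bottom-row=2; cleared 0 line(s) (total 0); column heights now [4 4 1 2 3 0 0], max=4

Answer: 4 4 1 2 3 0 0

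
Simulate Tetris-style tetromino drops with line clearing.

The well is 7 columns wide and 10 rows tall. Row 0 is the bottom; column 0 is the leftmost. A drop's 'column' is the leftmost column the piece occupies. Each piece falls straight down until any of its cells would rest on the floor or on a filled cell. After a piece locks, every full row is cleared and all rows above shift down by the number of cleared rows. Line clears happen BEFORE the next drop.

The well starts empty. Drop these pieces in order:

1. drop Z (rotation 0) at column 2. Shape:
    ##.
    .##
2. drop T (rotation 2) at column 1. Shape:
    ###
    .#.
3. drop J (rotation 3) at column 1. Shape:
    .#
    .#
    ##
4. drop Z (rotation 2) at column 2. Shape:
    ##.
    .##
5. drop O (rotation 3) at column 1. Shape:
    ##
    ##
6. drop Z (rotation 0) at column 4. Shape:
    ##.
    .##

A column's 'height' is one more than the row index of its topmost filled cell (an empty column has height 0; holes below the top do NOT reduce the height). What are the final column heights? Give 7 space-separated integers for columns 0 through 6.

Answer: 0 10 10 8 8 8 7

Derivation:
Drop 1: Z rot0 at col 2 lands with bottom-row=0; cleared 0 line(s) (total 0); column heights now [0 0 2 2 1 0 0], max=2
Drop 2: T rot2 at col 1 lands with bottom-row=2; cleared 0 line(s) (total 0); column heights now [0 4 4 4 1 0 0], max=4
Drop 3: J rot3 at col 1 lands with bottom-row=4; cleared 0 line(s) (total 0); column heights now [0 5 7 4 1 0 0], max=7
Drop 4: Z rot2 at col 2 lands with bottom-row=6; cleared 0 line(s) (total 0); column heights now [0 5 8 8 7 0 0], max=8
Drop 5: O rot3 at col 1 lands with bottom-row=8; cleared 0 line(s) (total 0); column heights now [0 10 10 8 7 0 0], max=10
Drop 6: Z rot0 at col 4 lands with bottom-row=6; cleared 0 line(s) (total 0); column heights now [0 10 10 8 8 8 7], max=10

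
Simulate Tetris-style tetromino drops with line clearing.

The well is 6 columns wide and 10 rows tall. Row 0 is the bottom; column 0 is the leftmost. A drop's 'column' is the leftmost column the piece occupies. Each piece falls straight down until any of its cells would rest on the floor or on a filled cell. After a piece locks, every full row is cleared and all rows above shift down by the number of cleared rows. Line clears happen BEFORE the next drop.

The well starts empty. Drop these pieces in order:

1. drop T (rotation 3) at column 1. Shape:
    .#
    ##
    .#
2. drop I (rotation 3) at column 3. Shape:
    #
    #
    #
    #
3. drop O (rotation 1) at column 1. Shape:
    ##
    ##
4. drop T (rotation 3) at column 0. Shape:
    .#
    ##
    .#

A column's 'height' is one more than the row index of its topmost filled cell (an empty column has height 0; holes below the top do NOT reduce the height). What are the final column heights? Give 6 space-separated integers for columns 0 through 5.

Drop 1: T rot3 at col 1 lands with bottom-row=0; cleared 0 line(s) (total 0); column heights now [0 2 3 0 0 0], max=3
Drop 2: I rot3 at col 3 lands with bottom-row=0; cleared 0 line(s) (total 0); column heights now [0 2 3 4 0 0], max=4
Drop 3: O rot1 at col 1 lands with bottom-row=3; cleared 0 line(s) (total 0); column heights now [0 5 5 4 0 0], max=5
Drop 4: T rot3 at col 0 lands with bottom-row=5; cleared 0 line(s) (total 0); column heights now [7 8 5 4 0 0], max=8

Answer: 7 8 5 4 0 0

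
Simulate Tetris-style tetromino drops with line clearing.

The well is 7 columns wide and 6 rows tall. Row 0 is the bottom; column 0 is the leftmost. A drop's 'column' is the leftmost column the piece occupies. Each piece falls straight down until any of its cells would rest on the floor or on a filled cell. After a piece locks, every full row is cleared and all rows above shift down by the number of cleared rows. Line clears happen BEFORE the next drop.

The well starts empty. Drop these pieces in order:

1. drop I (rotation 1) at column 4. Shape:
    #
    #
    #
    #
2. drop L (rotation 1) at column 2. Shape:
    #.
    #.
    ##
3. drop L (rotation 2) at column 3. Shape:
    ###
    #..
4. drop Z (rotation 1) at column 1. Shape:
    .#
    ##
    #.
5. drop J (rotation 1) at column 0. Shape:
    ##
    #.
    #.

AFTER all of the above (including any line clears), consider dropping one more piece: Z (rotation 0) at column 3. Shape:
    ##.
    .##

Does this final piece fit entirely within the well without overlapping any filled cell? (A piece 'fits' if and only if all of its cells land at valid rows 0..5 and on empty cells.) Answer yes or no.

Answer: no

Derivation:
Drop 1: I rot1 at col 4 lands with bottom-row=0; cleared 0 line(s) (total 0); column heights now [0 0 0 0 4 0 0], max=4
Drop 2: L rot1 at col 2 lands with bottom-row=0; cleared 0 line(s) (total 0); column heights now [0 0 3 1 4 0 0], max=4
Drop 3: L rot2 at col 3 lands with bottom-row=3; cleared 0 line(s) (total 0); column heights now [0 0 3 5 5 5 0], max=5
Drop 4: Z rot1 at col 1 lands with bottom-row=2; cleared 0 line(s) (total 0); column heights now [0 4 5 5 5 5 0], max=5
Drop 5: J rot1 at col 0 lands with bottom-row=2; cleared 0 line(s) (total 0); column heights now [5 5 5 5 5 5 0], max=5
Test piece Z rot0 at col 3 (width 3): heights before test = [5 5 5 5 5 5 0]; fits = False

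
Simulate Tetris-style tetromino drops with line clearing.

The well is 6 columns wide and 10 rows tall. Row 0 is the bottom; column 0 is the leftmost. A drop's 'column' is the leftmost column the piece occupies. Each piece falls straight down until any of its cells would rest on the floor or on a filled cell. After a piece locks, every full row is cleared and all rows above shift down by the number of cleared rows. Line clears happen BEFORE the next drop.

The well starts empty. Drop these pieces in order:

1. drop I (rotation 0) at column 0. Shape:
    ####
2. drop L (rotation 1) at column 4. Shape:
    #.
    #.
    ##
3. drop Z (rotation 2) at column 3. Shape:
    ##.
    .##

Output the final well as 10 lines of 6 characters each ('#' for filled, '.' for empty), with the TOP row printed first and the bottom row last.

Drop 1: I rot0 at col 0 lands with bottom-row=0; cleared 0 line(s) (total 0); column heights now [1 1 1 1 0 0], max=1
Drop 2: L rot1 at col 4 lands with bottom-row=0; cleared 1 line(s) (total 1); column heights now [0 0 0 0 2 0], max=2
Drop 3: Z rot2 at col 3 lands with bottom-row=2; cleared 0 line(s) (total 1); column heights now [0 0 0 4 4 3], max=4

Answer: ......
......
......
......
......
......
...##.
....##
....#.
....#.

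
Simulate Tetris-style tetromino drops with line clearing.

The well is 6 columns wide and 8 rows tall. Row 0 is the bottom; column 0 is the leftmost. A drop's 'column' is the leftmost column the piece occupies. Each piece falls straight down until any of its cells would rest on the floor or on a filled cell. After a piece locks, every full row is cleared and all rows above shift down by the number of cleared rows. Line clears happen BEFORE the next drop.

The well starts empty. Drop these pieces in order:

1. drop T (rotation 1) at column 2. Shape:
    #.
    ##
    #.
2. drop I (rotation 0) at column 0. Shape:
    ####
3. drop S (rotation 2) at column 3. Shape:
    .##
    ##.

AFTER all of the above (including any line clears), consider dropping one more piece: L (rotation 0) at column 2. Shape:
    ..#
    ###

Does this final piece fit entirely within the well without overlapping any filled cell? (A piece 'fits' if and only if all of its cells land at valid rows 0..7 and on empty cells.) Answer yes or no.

Drop 1: T rot1 at col 2 lands with bottom-row=0; cleared 0 line(s) (total 0); column heights now [0 0 3 2 0 0], max=3
Drop 2: I rot0 at col 0 lands with bottom-row=3; cleared 0 line(s) (total 0); column heights now [4 4 4 4 0 0], max=4
Drop 3: S rot2 at col 3 lands with bottom-row=4; cleared 0 line(s) (total 0); column heights now [4 4 4 5 6 6], max=6
Test piece L rot0 at col 2 (width 3): heights before test = [4 4 4 5 6 6]; fits = True

Answer: yes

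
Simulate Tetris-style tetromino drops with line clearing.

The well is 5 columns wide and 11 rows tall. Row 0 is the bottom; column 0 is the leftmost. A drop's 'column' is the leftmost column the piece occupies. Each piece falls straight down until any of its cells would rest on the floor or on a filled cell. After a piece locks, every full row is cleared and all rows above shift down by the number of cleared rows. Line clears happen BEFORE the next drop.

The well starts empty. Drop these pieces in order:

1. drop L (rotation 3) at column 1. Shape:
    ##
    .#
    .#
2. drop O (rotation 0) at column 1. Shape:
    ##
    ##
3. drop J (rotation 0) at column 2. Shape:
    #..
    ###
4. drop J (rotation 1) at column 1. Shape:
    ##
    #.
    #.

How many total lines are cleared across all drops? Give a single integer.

Drop 1: L rot3 at col 1 lands with bottom-row=0; cleared 0 line(s) (total 0); column heights now [0 3 3 0 0], max=3
Drop 2: O rot0 at col 1 lands with bottom-row=3; cleared 0 line(s) (total 0); column heights now [0 5 5 0 0], max=5
Drop 3: J rot0 at col 2 lands with bottom-row=5; cleared 0 line(s) (total 0); column heights now [0 5 7 6 6], max=7
Drop 4: J rot1 at col 1 lands with bottom-row=5; cleared 0 line(s) (total 0); column heights now [0 8 8 6 6], max=8

Answer: 0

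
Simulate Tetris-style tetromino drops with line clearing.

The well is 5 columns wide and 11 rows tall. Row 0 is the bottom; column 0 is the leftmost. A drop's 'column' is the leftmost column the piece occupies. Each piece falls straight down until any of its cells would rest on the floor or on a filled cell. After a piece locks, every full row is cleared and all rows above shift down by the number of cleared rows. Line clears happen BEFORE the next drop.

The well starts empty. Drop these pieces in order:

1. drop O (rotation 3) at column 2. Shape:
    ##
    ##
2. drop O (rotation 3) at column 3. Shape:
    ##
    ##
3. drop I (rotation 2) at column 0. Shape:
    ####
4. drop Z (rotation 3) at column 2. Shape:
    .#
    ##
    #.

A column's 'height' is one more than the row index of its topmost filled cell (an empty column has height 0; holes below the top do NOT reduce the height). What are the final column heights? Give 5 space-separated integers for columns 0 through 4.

Answer: 5 5 7 8 4

Derivation:
Drop 1: O rot3 at col 2 lands with bottom-row=0; cleared 0 line(s) (total 0); column heights now [0 0 2 2 0], max=2
Drop 2: O rot3 at col 3 lands with bottom-row=2; cleared 0 line(s) (total 0); column heights now [0 0 2 4 4], max=4
Drop 3: I rot2 at col 0 lands with bottom-row=4; cleared 0 line(s) (total 0); column heights now [5 5 5 5 4], max=5
Drop 4: Z rot3 at col 2 lands with bottom-row=5; cleared 0 line(s) (total 0); column heights now [5 5 7 8 4], max=8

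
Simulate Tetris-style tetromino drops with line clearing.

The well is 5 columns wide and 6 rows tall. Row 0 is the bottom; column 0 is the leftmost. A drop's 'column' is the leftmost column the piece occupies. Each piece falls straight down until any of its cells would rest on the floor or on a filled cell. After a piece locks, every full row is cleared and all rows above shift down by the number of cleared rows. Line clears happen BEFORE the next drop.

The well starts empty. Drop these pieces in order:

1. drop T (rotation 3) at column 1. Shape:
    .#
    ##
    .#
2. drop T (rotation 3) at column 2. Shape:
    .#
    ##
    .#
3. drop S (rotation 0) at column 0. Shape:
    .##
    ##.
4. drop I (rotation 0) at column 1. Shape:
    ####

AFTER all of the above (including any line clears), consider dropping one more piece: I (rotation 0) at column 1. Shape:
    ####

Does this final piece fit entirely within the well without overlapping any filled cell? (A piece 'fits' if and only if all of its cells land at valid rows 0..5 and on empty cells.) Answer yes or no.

Drop 1: T rot3 at col 1 lands with bottom-row=0; cleared 0 line(s) (total 0); column heights now [0 2 3 0 0], max=3
Drop 2: T rot3 at col 2 lands with bottom-row=2; cleared 0 line(s) (total 0); column heights now [0 2 4 5 0], max=5
Drop 3: S rot0 at col 0 lands with bottom-row=3; cleared 0 line(s) (total 0); column heights now [4 5 5 5 0], max=5
Drop 4: I rot0 at col 1 lands with bottom-row=5; cleared 0 line(s) (total 0); column heights now [4 6 6 6 6], max=6
Test piece I rot0 at col 1 (width 4): heights before test = [4 6 6 6 6]; fits = False

Answer: no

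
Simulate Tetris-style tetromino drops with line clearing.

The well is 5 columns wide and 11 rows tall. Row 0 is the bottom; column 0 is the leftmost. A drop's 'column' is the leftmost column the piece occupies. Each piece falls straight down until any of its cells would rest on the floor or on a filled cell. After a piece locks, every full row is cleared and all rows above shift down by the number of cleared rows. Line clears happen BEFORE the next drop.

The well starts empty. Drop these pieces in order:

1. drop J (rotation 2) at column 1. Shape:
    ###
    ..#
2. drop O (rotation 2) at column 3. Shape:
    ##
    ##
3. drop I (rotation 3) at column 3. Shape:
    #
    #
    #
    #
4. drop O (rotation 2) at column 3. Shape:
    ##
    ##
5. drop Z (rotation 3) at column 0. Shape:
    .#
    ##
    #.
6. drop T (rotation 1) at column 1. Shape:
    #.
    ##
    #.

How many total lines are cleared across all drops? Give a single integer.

Answer: 0

Derivation:
Drop 1: J rot2 at col 1 lands with bottom-row=0; cleared 0 line(s) (total 0); column heights now [0 2 2 2 0], max=2
Drop 2: O rot2 at col 3 lands with bottom-row=2; cleared 0 line(s) (total 0); column heights now [0 2 2 4 4], max=4
Drop 3: I rot3 at col 3 lands with bottom-row=4; cleared 0 line(s) (total 0); column heights now [0 2 2 8 4], max=8
Drop 4: O rot2 at col 3 lands with bottom-row=8; cleared 0 line(s) (total 0); column heights now [0 2 2 10 10], max=10
Drop 5: Z rot3 at col 0 lands with bottom-row=1; cleared 0 line(s) (total 0); column heights now [3 4 2 10 10], max=10
Drop 6: T rot1 at col 1 lands with bottom-row=4; cleared 0 line(s) (total 0); column heights now [3 7 6 10 10], max=10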